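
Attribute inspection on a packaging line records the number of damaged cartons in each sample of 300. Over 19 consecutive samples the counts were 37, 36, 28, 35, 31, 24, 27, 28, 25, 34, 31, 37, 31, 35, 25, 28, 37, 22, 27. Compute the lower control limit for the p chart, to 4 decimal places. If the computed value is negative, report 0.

p̄ = Σdᵢ / (k·n) = 578 / (19 × 300) = 0.10140
LCL = p̄ − 3·√(p̄(1−p̄)/n) = 0.10140 − 3 × 0.01743 = 0.04912

0.0491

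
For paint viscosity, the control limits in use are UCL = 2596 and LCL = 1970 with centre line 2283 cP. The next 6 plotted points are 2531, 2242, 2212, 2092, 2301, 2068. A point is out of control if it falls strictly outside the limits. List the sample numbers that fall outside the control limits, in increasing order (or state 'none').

none

All 6 points lie within [1970, 2596].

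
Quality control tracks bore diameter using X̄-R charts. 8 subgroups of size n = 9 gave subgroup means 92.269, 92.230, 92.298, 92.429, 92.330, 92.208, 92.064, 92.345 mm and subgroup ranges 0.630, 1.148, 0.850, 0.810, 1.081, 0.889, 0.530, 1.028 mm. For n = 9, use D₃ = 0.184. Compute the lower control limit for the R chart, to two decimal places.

R̄ = (0.630 + 1.148 + 0.850 + 0.810 + 1.081 + 0.889 + 0.530 + 1.028) / 8 = 6.9660 / 8 = 0.8708
LCL_R = D₃·R̄ = 0.184 × 0.8708 = 0.1602

0.16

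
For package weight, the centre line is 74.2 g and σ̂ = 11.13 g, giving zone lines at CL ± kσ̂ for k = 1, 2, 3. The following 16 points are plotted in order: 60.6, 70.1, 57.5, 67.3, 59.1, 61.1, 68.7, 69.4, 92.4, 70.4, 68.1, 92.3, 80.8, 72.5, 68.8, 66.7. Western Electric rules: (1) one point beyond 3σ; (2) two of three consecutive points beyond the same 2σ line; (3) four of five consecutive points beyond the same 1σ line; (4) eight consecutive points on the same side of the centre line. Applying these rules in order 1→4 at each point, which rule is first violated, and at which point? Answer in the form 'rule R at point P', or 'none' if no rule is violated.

Zone of each point (C = within 1σ̂, B = 1σ̂–2σ̂, A = 2σ̂–3σ̂, * = beyond 3σ̂; sign = side of CL): 1:-B, 2:-C, 3:-B, 4:-C, 5:-B, 6:-B, 7:-C, 8:-C, 9:+B, 10:-C, 11:-C, 12:+B, 13:+C, 14:-C, 15:-C, 16:-C
Rule 4 (eight consecutive points on the same side of the centre line) is satisfied at point 8.

rule 4 at point 8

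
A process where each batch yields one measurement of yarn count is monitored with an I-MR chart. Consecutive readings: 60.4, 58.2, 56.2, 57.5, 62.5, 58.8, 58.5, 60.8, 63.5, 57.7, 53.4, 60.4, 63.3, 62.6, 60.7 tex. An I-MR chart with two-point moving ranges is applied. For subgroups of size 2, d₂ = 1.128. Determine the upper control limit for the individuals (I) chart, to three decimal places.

X̄ = (60.4 + 58.2 + 56.2 + 57.5 + 62.5 + 58.8 + 58.5 + 60.8 + 63.5 + 57.7 + 53.4 + 60.4 + 63.3 + 62.6 + 60.7) / 15 = 59.6333
Moving ranges: 2.2, 2.0, 1.3, 5.0, 3.7, 0.3, 2.3, 2.7, 5.8, 4.3, 7.0, 2.9, 0.7, 1.9; M̄R̄ = 42.1000 / 14 = 3.0071
UCL = X̄ + 3·M̄R̄/d₂ = 59.6333 + 3 × 3.0071 / 1.128 = 67.6311

67.631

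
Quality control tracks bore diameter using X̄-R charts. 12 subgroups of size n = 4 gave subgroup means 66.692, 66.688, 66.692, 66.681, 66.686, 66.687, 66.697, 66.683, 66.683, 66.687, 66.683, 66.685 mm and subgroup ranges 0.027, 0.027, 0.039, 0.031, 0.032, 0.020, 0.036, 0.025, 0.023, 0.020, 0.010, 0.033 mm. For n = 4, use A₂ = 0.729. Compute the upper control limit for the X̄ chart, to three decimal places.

66.707

X̄̄ = (66.692 + 66.688 + 66.692 + 66.681 + 66.686 + 66.687 + 66.697 + 66.683 + 66.683 + 66.687 + 66.683 + 66.685) / 12 = 800.2440 / 12 = 66.6870
R̄ = (0.027 + 0.027 + 0.039 + 0.031 + 0.032 + 0.020 + 0.036 + 0.025 + 0.023 + 0.020 + 0.010 + 0.033) / 12 = 0.3230 / 12 = 0.0269
UCL = X̄̄ + A₂·R̄ = 66.6870 + 0.729 × 0.0269 = 66.7066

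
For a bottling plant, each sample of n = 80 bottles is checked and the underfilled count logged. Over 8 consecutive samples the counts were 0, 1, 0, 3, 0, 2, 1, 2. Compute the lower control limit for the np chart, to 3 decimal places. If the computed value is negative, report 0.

0.000

p̄ = Σdᵢ / (k·n) = 9 / (8 × 80) = 0.01406
LCL = np̄ − 3·√(np̄(1−p̄)) = 1.1250 − 3 × 1.0532 = -2.0345 → 0 (negative, so LCL = 0)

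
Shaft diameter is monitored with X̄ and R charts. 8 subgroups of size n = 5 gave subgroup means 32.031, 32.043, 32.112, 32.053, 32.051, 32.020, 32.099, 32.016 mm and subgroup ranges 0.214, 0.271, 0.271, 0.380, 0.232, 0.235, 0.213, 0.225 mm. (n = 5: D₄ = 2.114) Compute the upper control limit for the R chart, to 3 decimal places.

R̄ = (0.214 + 0.271 + 0.271 + 0.380 + 0.232 + 0.235 + 0.213 + 0.225) / 8 = 2.0410 / 8 = 0.2551
UCL_R = D₄·R̄ = 2.114 × 0.2551 = 0.5393

0.539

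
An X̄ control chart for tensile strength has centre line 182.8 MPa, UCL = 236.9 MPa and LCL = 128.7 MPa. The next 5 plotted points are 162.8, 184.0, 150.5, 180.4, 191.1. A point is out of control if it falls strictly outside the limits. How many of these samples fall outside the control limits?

All 5 points lie within [128.7, 236.9].

0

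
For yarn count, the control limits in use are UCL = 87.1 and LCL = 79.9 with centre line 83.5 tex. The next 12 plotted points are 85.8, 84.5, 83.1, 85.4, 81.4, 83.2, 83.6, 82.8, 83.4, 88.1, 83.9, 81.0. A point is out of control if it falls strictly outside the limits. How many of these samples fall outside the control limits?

1

Compare each point to [79.9, 87.1]: sample 10 = 88.1 > UCL.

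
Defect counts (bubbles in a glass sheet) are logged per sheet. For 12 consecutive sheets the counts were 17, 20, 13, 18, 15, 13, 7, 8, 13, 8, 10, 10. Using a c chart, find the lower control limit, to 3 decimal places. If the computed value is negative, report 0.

1.990

c̄ = (17 + 20 + 13 + 18 + 15 + 13 + 7 + 8 + 13 + 8 + 10 + 10) / 12 = 152 / 12 = 12.6667
LCL = c̄ − 3√c̄ = 12.6667 − 3 × 3.5590 = 1.9896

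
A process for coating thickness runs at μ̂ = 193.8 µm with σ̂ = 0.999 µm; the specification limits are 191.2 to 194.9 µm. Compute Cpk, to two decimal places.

Cpu = (USL − μ̂) / (3σ̂) = (194.9 − 193.8) / (3 × 0.999) = 0.3670; Cpl = (μ̂ − LSL) / (3σ̂) = (193.8 − 191.2) / (3 × 0.999) = 0.8675; Cpk = min(Cpu, Cpl) = 0.3670

0.37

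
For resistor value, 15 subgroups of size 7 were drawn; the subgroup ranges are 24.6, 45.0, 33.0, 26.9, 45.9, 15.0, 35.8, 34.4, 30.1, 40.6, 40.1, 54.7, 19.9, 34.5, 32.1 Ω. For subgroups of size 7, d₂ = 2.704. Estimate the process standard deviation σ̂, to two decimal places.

12.64

R̄ = (24.6 + 45.0 + 33.0 + 26.9 + 45.9 + 15.0 + 35.8 + 34.4 + 30.1 + 40.6 + 40.1 + 54.7 + 19.9 + 34.5 + 32.1) / 15 = 34.1733
σ̂ = R̄ / d₂ = 34.1733 / 2.704 = 12.6381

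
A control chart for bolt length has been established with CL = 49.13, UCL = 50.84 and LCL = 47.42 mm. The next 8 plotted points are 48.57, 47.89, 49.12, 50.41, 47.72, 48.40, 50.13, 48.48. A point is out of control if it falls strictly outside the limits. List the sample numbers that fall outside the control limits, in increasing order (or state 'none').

none

All 8 points lie within [47.42, 50.84].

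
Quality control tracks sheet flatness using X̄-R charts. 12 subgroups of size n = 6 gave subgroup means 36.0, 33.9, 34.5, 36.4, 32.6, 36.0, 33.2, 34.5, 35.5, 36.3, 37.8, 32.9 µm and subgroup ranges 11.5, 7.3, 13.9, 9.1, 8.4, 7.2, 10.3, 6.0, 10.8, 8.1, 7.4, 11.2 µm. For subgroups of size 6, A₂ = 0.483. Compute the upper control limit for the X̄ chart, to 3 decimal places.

39.442

X̄̄ = (36.0 + 33.9 + 34.5 + 36.4 + 32.6 + 36.0 + 33.2 + 34.5 + 35.5 + 36.3 + 37.8 + 32.9) / 12 = 419.6000 / 12 = 34.9667
R̄ = (11.5 + 7.3 + 13.9 + 9.1 + 8.4 + 7.2 + 10.3 + 6.0 + 10.8 + 8.1 + 7.4 + 11.2) / 12 = 111.2000 / 12 = 9.2667
UCL = X̄̄ + A₂·R̄ = 34.9667 + 0.483 × 9.2667 = 39.4425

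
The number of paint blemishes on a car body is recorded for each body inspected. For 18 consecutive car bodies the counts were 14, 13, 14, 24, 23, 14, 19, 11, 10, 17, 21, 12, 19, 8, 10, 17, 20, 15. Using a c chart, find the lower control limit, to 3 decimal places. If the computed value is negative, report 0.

3.758

c̄ = (14 + 13 + 14 + 24 + 23 + 14 + 19 + 11 + 10 + 17 + 21 + 12 + 19 + 8 + 10 + 17 + 20 + 15) / 18 = 281 / 18 = 15.6111
LCL = c̄ − 3√c̄ = 15.6111 − 3 × 3.9511 = 3.7578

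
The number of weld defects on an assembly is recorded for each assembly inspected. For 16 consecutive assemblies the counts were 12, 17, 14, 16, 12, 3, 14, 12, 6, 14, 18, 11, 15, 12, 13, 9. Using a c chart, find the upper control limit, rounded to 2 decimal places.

22.93

c̄ = (12 + 17 + 14 + 16 + 12 + 3 + 14 + 12 + 6 + 14 + 18 + 11 + 15 + 12 + 13 + 9) / 16 = 198 / 16 = 12.3750
UCL = c̄ + 3√c̄ = 12.3750 + 3 × √12.3750 = 12.3750 + 3 × 3.5178 = 22.9284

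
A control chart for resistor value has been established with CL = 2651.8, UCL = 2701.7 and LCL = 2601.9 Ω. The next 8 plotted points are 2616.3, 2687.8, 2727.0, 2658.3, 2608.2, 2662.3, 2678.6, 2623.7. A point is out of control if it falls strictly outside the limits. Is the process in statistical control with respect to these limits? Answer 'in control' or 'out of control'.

out of control

Compare each point to [2601.9, 2701.7]: sample 3 = 2727.0 > UCL.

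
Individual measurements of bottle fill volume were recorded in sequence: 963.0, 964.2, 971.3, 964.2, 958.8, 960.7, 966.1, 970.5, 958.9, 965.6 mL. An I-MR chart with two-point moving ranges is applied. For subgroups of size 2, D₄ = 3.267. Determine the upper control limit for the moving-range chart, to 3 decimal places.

Moving ranges: 1.2, 7.1, 7.1, 5.4, 1.9, 5.4, 4.4, 11.6, 6.7; M̄R̄ = 50.8000 / 9 = 5.6444
UCL_MR = D₄·M̄R̄ = 3.267 × 5.6444 = 18.4404

18.440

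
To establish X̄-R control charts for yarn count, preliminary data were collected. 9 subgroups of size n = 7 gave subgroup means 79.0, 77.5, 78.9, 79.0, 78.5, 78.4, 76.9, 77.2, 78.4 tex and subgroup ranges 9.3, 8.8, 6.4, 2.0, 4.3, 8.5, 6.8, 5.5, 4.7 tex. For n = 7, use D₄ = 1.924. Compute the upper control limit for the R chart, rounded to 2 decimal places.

12.04

R̄ = (9.3 + 8.8 + 6.4 + 2.0 + 4.3 + 8.5 + 6.8 + 5.5 + 4.7) / 9 = 56.3000 / 9 = 6.2556
UCL_R = D₄·R̄ = 1.924 × 6.2556 = 12.0357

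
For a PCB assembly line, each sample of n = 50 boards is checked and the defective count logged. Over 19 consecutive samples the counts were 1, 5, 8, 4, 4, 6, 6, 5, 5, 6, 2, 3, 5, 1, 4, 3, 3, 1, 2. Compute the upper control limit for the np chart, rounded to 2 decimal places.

9.58

p̄ = Σdᵢ / (k·n) = 74 / (19 × 50) = 0.07789
UCL = np̄ + 3·√(np̄(1−p̄)) = 3.8947 + 3 × √(3.8947×0.92211) = 3.8947 + 3 × 1.8951 = 9.5800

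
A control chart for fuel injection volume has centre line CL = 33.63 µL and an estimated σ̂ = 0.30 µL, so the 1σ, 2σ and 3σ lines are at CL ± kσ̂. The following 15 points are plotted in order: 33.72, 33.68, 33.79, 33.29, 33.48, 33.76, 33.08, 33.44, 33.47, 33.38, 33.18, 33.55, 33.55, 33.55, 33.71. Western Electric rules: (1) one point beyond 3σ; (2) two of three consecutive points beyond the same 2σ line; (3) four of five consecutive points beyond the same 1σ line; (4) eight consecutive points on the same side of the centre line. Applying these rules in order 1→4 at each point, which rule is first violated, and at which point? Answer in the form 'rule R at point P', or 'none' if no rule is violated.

rule 4 at point 14

Zone of each point (C = within 1σ̂, B = 1σ̂–2σ̂, A = 2σ̂–3σ̂, * = beyond 3σ̂; sign = side of CL): 1:+C, 2:+C, 3:+C, 4:-B, 5:-C, 6:+C, 7:-B, 8:-C, 9:-C, 10:-C, 11:-B, 12:-C, 13:-C, 14:-C, 15:+C
Rule 4 (eight consecutive points on the same side of the centre line) is satisfied at point 14.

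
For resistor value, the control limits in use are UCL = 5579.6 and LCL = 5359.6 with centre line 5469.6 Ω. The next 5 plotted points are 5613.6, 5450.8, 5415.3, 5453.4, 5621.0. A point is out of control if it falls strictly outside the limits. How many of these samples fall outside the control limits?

Compare each point to [5359.6, 5579.6]: sample 1 = 5613.6 > UCL; sample 5 = 5621.0 > UCL.

2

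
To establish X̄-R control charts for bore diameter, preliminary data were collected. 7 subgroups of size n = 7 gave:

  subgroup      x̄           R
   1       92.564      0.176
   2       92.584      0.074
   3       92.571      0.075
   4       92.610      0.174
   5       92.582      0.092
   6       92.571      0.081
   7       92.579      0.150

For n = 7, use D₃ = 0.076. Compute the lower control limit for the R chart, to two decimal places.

0.01

R̄ = (0.176 + 0.074 + 0.075 + 0.174 + 0.092 + 0.081 + 0.150) / 7 = 0.8220 / 7 = 0.1174
LCL_R = D₃·R̄ = 0.076 × 0.1174 = 0.0089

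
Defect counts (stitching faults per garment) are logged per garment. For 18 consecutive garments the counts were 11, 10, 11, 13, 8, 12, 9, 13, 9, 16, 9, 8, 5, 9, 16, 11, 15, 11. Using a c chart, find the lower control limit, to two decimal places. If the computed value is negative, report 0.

c̄ = (11 + 10 + 11 + 13 + 8 + 12 + 9 + 13 + 9 + 16 + 9 + 8 + 5 + 9 + 16 + 11 + 15 + 11) / 18 = 196 / 18 = 10.8889
LCL = c̄ − 3√c̄ = 10.8889 − 3 × 3.2998 = 0.9894

0.99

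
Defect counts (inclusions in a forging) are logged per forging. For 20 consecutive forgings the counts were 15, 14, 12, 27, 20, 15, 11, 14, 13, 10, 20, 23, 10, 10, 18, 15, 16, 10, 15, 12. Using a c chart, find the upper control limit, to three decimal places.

c̄ = (15 + 14 + 12 + 27 + 20 + 15 + 11 + 14 + 13 + 10 + 20 + 23 + 10 + 10 + 18 + 15 + 16 + 10 + 15 + 12) / 20 = 300 / 20 = 15.0000
UCL = c̄ + 3√c̄ = 15.0000 + 3 × √15.0000 = 15.0000 + 3 × 3.8730 = 26.6190

26.619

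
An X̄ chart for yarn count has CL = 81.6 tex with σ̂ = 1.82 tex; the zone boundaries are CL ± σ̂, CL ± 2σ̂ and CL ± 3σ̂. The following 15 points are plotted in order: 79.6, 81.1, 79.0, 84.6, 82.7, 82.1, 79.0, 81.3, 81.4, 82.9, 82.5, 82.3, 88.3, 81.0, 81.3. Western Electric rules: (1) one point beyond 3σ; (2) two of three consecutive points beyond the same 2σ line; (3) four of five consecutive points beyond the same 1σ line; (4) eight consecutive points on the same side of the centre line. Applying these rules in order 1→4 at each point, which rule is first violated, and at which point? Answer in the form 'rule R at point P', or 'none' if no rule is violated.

rule 1 at point 13

Zone of each point (C = within 1σ̂, B = 1σ̂–2σ̂, A = 2σ̂–3σ̂, * = beyond 3σ̂; sign = side of CL): 1:-B, 2:-C, 3:-B, 4:+B, 5:+C, 6:+C, 7:-B, 8:-C, 9:-C, 10:+C, 11:+C, 12:+C, 13:+*, 14:-C, 15:-C
Rule 1 (one point beyond the 3σ limits) is satisfied at point 13.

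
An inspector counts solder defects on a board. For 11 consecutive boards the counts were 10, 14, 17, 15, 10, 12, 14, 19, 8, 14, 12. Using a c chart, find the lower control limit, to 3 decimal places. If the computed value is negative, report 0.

2.290

c̄ = (10 + 14 + 17 + 15 + 10 + 12 + 14 + 19 + 8 + 14 + 12) / 11 = 145 / 11 = 13.1818
LCL = c̄ − 3√c̄ = 13.1818 − 3 × 3.6307 = 2.2898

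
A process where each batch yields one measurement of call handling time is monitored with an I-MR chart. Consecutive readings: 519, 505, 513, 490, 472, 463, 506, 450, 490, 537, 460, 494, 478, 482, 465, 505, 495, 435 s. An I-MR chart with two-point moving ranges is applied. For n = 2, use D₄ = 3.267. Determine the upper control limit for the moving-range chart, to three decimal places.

Moving ranges: 14, 8, 23, 18, 9, 43, 56, 40, 47, 77, 34, 16, 4, 17, 40, 10, 60; M̄R̄ = 516.0000 / 17 = 30.3529
UCL_MR = D₄·M̄R̄ = 3.267 × 30.3529 = 99.1631

99.163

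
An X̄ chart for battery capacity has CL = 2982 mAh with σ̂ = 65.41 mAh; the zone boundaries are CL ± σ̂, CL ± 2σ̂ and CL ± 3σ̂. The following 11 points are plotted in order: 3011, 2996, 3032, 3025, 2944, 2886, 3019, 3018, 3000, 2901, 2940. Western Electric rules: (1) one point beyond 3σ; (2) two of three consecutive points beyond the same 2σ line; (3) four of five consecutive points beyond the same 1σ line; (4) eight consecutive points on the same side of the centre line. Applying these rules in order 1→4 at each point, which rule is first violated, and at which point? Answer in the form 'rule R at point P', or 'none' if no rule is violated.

none

Zone of each point (C = within 1σ̂, B = 1σ̂–2σ̂, A = 2σ̂–3σ̂, * = beyond 3σ̂; sign = side of CL): 1:+C, 2:+C, 3:+C, 4:+C, 5:-C, 6:-B, 7:+C, 8:+C, 9:+C, 10:-B, 11:-C
No rule fires across all 11 points.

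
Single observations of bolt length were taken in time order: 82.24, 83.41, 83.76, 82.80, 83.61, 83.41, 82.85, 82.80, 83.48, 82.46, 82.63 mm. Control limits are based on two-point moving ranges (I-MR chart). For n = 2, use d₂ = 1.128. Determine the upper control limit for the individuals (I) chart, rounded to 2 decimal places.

X̄ = (82.24 + 83.41 + 83.76 + 82.80 + 83.61 + 83.41 + 82.85 + 82.80 + 83.48 + 82.46 + 82.63) / 11 = 83.0409
Moving ranges: 1.17, 0.35, 0.96, 0.81, 0.20, 0.56, 0.05, 0.68, 1.02, 0.17; M̄R̄ = 5.9700 / 10 = 0.5970
UCL = X̄ + 3·M̄R̄/d₂ = 83.0409 + 3 × 0.5970 / 1.128 = 84.6287

84.63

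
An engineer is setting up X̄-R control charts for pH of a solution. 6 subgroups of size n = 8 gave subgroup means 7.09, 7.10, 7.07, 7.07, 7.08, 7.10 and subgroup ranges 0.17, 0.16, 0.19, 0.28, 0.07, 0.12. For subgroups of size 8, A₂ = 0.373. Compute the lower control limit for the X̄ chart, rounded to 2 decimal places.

X̄̄ = (7.09 + 7.10 + 7.07 + 7.07 + 7.08 + 7.10) / 6 = 42.5100 / 6 = 7.0850
R̄ = (0.17 + 0.16 + 0.19 + 0.28 + 0.07 + 0.12) / 6 = 0.9900 / 6 = 0.1650
LCL = X̄̄ − A₂·R̄ = 7.0850 − 0.373 × 0.1650 = 7.0235

7.02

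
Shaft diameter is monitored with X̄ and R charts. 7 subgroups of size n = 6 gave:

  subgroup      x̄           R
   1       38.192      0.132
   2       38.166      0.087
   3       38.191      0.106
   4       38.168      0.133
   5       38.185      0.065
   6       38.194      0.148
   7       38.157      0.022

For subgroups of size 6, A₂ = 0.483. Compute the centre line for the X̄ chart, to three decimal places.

X̄̄ = (38.192 + 38.166 + 38.191 + 38.168 + 38.185 + 38.194 + 38.157) / 7 = 267.2530 / 7 = 38.1790
CL = X̄̄ = 38.1790

38.179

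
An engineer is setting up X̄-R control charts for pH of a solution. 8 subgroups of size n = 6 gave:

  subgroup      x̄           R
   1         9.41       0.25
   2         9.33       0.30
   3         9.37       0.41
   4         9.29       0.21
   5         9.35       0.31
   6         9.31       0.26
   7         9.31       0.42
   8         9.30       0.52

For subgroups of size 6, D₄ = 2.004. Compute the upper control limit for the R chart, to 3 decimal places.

R̄ = (0.25 + 0.30 + 0.41 + 0.21 + 0.31 + 0.26 + 0.42 + 0.52) / 8 = 2.6800 / 8 = 0.3350
UCL_R = D₄·R̄ = 2.004 × 0.3350 = 0.6713

0.671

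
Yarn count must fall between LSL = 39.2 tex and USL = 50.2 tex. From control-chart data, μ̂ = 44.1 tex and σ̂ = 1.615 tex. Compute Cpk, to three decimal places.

Cpu = (USL − μ̂) / (3σ̂) = (50.2 − 44.1) / (3 × 1.615) = 1.2590; Cpl = (μ̂ − LSL) / (3σ̂) = (44.1 − 39.2) / (3 × 1.615) = 1.0114; Cpk = min(Cpu, Cpl) = 1.0114

1.011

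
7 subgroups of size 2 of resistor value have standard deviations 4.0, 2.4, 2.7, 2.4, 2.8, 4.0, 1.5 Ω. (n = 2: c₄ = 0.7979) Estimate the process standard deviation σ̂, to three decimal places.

s̄ = (4.0 + 2.4 + 2.7 + 2.4 + 2.8 + 4.0 + 1.5) / 7 = 2.8286
σ̂ = s̄ / c₄ = 2.8286 / 0.7979 = 3.5450

3.545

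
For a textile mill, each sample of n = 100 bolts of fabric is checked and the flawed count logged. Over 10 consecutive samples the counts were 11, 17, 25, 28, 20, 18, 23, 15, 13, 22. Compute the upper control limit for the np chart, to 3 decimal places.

31.016

p̄ = Σdᵢ / (k·n) = 192 / (10 × 100) = 0.19200
UCL = np̄ + 3·√(np̄(1−p̄)) = 19.2000 + 3 × √(19.2000×0.80800) = 19.2000 + 3 × 3.9387 = 31.0162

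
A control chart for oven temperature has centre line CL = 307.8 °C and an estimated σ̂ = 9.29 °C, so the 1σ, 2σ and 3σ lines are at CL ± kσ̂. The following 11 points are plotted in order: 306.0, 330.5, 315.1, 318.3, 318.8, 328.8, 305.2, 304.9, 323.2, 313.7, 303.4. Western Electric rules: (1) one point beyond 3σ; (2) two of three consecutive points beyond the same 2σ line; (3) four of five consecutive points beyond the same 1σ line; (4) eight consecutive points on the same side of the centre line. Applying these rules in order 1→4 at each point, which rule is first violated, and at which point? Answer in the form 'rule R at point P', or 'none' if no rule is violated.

rule 3 at point 6

Zone of each point (C = within 1σ̂, B = 1σ̂–2σ̂, A = 2σ̂–3σ̂, * = beyond 3σ̂; sign = side of CL): 1:-C, 2:+A, 3:+C, 4:+B, 5:+B, 6:+A, 7:-C, 8:-C, 9:+B, 10:+C, 11:-C
Rule 3 (four of five consecutive points beyond the same 1σ limit) is satisfied at point 6.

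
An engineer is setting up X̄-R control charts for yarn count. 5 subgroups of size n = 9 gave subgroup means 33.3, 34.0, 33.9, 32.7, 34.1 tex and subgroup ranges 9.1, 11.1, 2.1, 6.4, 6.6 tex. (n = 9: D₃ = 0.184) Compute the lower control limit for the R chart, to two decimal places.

R̄ = (9.1 + 11.1 + 2.1 + 6.4 + 6.6) / 5 = 35.3000 / 5 = 7.0600
LCL_R = D₃·R̄ = 0.184 × 7.0600 = 1.2990

1.30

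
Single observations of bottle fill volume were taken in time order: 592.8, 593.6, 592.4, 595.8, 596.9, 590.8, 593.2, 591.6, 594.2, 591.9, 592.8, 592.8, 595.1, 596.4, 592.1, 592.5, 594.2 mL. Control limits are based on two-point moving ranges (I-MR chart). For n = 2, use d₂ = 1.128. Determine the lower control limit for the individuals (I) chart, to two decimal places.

588.09

X̄ = (592.8 + 593.6 + 592.4 + 595.8 + 596.9 + 590.8 + 593.2 + 591.6 + 594.2 + 591.9 + 592.8 + 592.8 + 595.1 + 596.4 + 592.1 + 592.5 + 594.2) / 17 = 593.4765
Moving ranges: 0.8, 1.2, 3.4, 1.1, 6.1, 2.4, 1.6, 2.6, 2.3, 0.9, 0.0, 2.3, 1.3, 4.3, 0.4, 1.7; M̄R̄ = 32.4000 / 16 = 2.0250
LCL = X̄ − 3·M̄R̄/d₂ = 593.4765 − 3 × 2.0250 / 1.128 = 588.0908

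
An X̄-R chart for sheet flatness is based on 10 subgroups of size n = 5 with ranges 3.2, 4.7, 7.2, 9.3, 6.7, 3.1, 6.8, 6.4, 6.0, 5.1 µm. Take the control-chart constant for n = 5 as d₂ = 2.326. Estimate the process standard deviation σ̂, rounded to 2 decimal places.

2.52

R̄ = (3.2 + 4.7 + 7.2 + 9.3 + 6.7 + 3.1 + 6.8 + 6.4 + 6.0 + 5.1) / 10 = 5.8500
σ̂ = R̄ / d₂ = 5.8500 / 2.326 = 2.5150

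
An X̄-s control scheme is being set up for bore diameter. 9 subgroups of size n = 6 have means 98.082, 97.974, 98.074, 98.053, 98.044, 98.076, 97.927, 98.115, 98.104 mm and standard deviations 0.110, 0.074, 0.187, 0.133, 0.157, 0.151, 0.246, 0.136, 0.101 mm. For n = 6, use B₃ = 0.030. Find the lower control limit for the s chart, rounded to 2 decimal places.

0.00

s̄ = (0.110 + 0.074 + 0.187 + 0.133 + 0.157 + 0.151 + 0.246 + 0.136 + 0.101) / 9 = 0.1439
LCL_s = B₃·s̄ = 0.030 × 0.1439 = 0.0043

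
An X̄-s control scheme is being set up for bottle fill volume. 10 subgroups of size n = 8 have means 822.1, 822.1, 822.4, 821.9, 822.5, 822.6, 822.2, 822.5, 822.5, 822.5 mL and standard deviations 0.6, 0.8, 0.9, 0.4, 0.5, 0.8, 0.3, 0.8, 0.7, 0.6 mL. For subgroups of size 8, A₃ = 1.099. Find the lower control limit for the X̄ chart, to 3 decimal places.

821.627

X̄̄ = (822.1 + 822.1 + 822.4 + 821.9 + 822.5 + 822.6 + 822.2 + 822.5 + 822.5 + 822.5) / 10 = 822.3300
s̄ = (0.6 + 0.8 + 0.9 + 0.4 + 0.5 + 0.8 + 0.3 + 0.8 + 0.7 + 0.6) / 10 = 0.6400
LCL = X̄̄ − A₃·s̄ = 822.3300 − 1.099 × 0.6400 = 821.6266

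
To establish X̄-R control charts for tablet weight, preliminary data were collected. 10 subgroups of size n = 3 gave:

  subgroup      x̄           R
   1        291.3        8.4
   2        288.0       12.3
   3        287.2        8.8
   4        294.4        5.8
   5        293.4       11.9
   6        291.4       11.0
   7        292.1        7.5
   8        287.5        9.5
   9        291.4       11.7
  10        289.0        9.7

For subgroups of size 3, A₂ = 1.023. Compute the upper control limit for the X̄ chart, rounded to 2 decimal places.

X̄̄ = (291.3 + 288.0 + 287.2 + 294.4 + 293.4 + 291.4 + 292.1 + 287.5 + 291.4 + 289.0) / 10 = 2905.7000 / 10 = 290.5700
R̄ = (8.4 + 12.3 + 8.8 + 5.8 + 11.9 + 11.0 + 7.5 + 9.5 + 11.7 + 9.7) / 10 = 96.6000 / 10 = 9.6600
UCL = X̄̄ + A₂·R̄ = 290.5700 + 1.023 × 9.6600 = 300.4522

300.45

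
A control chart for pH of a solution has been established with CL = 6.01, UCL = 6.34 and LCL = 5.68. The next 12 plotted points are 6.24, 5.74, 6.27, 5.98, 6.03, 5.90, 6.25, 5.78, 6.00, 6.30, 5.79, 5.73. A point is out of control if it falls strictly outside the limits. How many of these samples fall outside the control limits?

All 12 points lie within [5.68, 6.34].

0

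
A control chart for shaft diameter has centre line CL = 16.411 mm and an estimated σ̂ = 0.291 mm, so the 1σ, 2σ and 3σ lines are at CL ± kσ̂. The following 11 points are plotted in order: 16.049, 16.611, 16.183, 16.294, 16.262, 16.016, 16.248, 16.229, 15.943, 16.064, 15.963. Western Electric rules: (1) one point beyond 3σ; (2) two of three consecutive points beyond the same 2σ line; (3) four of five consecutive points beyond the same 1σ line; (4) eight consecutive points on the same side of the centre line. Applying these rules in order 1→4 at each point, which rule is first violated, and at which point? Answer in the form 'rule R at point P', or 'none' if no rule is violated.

rule 4 at point 10

Zone of each point (C = within 1σ̂, B = 1σ̂–2σ̂, A = 2σ̂–3σ̂, * = beyond 3σ̂; sign = side of CL): 1:-B, 2:+C, 3:-C, 4:-C, 5:-C, 6:-B, 7:-C, 8:-C, 9:-B, 10:-B, 11:-B
Rule 4 (eight consecutive points on the same side of the centre line) is satisfied at point 10.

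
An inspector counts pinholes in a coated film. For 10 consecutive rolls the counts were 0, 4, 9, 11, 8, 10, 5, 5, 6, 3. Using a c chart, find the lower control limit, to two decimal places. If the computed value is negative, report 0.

0.00

c̄ = (0 + 4 + 9 + 11 + 8 + 10 + 5 + 5 + 6 + 3) / 10 = 61 / 10 = 6.1000
LCL = c̄ − 3√c̄ = 6.1000 − 3 × 2.4698 = -1.3095 → 0 (cannot be negative)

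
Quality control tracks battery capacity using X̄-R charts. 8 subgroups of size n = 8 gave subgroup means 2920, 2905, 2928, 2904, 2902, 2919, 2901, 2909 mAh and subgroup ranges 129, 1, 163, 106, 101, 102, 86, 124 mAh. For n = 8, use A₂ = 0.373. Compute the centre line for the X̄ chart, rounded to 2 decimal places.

2911.00

X̄̄ = (2920 + 2905 + 2928 + 2904 + 2902 + 2919 + 2901 + 2909) / 8 = 23288.0000 / 8 = 2911.0000
CL = X̄̄ = 2911.0000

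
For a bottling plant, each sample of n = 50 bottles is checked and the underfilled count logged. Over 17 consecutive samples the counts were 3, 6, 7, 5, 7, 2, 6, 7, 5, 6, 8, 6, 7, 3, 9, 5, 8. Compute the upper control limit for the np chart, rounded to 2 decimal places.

p̄ = Σdᵢ / (k·n) = 100 / (17 × 50) = 0.11765
UCL = np̄ + 3·√(np̄(1−p̄)) = 5.8824 + 3 × √(5.8824×0.88235) = 5.8824 + 3 × 2.2782 = 12.7170

12.72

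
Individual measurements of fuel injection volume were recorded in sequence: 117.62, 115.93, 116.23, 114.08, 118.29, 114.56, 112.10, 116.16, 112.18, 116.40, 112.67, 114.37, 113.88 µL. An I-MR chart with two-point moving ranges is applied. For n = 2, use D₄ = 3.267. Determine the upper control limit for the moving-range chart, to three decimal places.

8.908

Moving ranges: 1.69, 0.30, 2.15, 4.21, 3.73, 2.46, 4.06, 3.98, 4.22, 3.73, 1.70, 0.49; M̄R̄ = 32.7200 / 12 = 2.7267
UCL_MR = D₄·M̄R̄ = 3.267 × 2.7267 = 8.9080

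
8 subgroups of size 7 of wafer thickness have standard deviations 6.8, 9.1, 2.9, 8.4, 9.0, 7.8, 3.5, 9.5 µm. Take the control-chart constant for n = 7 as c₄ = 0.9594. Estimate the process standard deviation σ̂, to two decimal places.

7.43

s̄ = (6.8 + 9.1 + 2.9 + 8.4 + 9.0 + 7.8 + 3.5 + 9.5) / 8 = 7.1250
σ̂ = s̄ / c₄ = 7.1250 / 0.9594 = 7.4265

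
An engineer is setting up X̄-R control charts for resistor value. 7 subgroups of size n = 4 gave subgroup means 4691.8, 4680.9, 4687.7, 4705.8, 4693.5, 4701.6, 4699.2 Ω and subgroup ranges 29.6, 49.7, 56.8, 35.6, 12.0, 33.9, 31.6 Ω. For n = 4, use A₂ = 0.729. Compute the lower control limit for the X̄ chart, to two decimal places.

4668.40

X̄̄ = (4691.8 + 4680.9 + 4687.7 + 4705.8 + 4693.5 + 4701.6 + 4699.2) / 7 = 32860.5000 / 7 = 4694.3571
R̄ = (29.6 + 49.7 + 56.8 + 35.6 + 12.0 + 33.9 + 31.6) / 7 = 249.2000 / 7 = 35.6000
LCL = X̄̄ − A₂·R̄ = 4694.3571 − 0.729 × 35.6000 = 4668.4047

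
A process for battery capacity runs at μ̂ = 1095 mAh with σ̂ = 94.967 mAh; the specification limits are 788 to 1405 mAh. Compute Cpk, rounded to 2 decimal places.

1.08

Cpu = (USL − μ̂) / (3σ̂) = (1405 − 1095) / (3 × 94.967) = 1.0881; Cpl = (μ̂ − LSL) / (3σ̂) = (1095 − 788) / (3 × 94.967) = 1.0776; Cpk = min(Cpu, Cpl) = 1.0776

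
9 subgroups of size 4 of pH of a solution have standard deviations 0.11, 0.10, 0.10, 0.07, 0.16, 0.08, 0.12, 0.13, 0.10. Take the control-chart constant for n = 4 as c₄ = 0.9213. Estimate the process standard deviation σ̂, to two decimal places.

0.12

s̄ = (0.11 + 0.10 + 0.10 + 0.07 + 0.16 + 0.08 + 0.12 + 0.13 + 0.10) / 9 = 0.1078
σ̂ = s̄ / c₄ = 0.1078 / 0.9213 = 0.1170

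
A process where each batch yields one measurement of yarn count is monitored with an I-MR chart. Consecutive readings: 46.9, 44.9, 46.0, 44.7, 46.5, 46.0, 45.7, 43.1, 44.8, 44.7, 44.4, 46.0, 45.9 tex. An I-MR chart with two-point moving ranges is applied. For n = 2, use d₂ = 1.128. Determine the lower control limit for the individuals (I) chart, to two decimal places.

X̄ = (46.9 + 44.9 + 46.0 + 44.7 + 46.5 + 46.0 + 45.7 + 43.1 + 44.8 + 44.7 + 44.4 + 46.0 + 45.9) / 13 = 45.3538
Moving ranges: 2.0, 1.1, 1.3, 1.8, 0.5, 0.3, 2.6, 1.7, 0.1, 0.3, 1.6, 0.1; M̄R̄ = 13.4000 / 12 = 1.1167
LCL = X̄ − 3·M̄R̄/d₂ = 45.3538 − 3 × 1.1167 / 1.128 = 42.3840

42.38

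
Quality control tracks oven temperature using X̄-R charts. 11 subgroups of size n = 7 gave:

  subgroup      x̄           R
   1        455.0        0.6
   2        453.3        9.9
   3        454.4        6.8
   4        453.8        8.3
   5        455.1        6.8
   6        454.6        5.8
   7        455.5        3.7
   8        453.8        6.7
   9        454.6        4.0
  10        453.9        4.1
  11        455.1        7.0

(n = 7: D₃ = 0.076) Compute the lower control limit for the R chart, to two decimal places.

R̄ = (0.6 + 9.9 + 6.8 + 8.3 + 6.8 + 5.8 + 3.7 + 6.7 + 4.0 + 4.1 + 7.0) / 11 = 63.7000 / 11 = 5.7909
LCL_R = D₃·R̄ = 0.076 × 5.7909 = 0.4401

0.44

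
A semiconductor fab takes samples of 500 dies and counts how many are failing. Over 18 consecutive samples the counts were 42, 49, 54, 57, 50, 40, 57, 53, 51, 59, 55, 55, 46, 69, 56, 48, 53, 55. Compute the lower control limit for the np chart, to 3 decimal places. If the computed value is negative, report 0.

p̄ = Σdᵢ / (k·n) = 949 / (18 × 500) = 0.10544
LCL = np̄ − 3·√(np̄(1−p̄)) = 52.7222 − 3 × 6.8675 = 32.1196

32.120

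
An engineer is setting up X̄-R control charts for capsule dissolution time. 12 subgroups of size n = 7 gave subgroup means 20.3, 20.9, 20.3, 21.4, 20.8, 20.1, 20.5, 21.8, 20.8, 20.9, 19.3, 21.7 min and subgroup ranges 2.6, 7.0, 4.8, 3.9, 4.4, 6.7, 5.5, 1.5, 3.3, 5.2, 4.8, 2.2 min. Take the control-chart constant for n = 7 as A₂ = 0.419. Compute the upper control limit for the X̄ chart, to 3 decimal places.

X̄̄ = (20.3 + 20.9 + 20.3 + 21.4 + 20.8 + 20.1 + 20.5 + 21.8 + 20.8 + 20.9 + 19.3 + 21.7) / 12 = 248.8000 / 12 = 20.7333
R̄ = (2.6 + 7.0 + 4.8 + 3.9 + 4.4 + 6.7 + 5.5 + 1.5 + 3.3 + 5.2 + 4.8 + 2.2) / 12 = 51.9000 / 12 = 4.3250
UCL = X̄̄ + A₂·R̄ = 20.7333 + 0.419 × 4.3250 = 22.5455

22.546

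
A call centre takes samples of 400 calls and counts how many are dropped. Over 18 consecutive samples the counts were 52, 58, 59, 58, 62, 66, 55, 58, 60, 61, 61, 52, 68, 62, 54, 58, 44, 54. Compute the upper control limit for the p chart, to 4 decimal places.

p̄ = Σdᵢ / (k·n) = 1042 / (18 × 400) = 0.14472
UCL = p̄ + 3·√(p̄(1−p̄)/n) = 0.14472 + 3 × √(0.14472×0.85528/400) = 0.14472 + 3 × 0.01759 = 0.19750

0.1975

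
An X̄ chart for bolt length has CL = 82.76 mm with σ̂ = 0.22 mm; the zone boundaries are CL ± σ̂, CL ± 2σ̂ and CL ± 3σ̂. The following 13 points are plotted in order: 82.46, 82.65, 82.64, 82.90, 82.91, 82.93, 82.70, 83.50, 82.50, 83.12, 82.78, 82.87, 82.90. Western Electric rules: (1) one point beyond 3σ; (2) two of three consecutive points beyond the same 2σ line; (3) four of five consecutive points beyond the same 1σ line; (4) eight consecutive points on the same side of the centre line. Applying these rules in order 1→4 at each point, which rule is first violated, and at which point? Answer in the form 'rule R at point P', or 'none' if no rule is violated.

rule 1 at point 8

Zone of each point (C = within 1σ̂, B = 1σ̂–2σ̂, A = 2σ̂–3σ̂, * = beyond 3σ̂; sign = side of CL): 1:-B, 2:-C, 3:-C, 4:+C, 5:+C, 6:+C, 7:-C, 8:+*, 9:-B, 10:+B, 11:+C, 12:+C, 13:+C
Rule 1 (one point beyond the 3σ limits) is satisfied at point 8.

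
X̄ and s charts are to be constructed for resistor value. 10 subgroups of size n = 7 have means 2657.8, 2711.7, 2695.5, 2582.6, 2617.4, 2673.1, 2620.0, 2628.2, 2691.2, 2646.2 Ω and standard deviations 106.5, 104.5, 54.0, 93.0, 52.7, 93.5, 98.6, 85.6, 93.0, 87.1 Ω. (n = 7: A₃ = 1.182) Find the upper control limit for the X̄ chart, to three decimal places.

2755.027

X̄̄ = (2657.8 + 2711.7 + 2695.5 + 2582.6 + 2617.4 + 2673.1 + 2620.0 + 2628.2 + 2691.2 + 2646.2) / 10 = 2652.3700
s̄ = (106.5 + 104.5 + 54.0 + 93.0 + 52.7 + 93.5 + 98.6 + 85.6 + 93.0 + 87.1) / 10 = 86.8500
UCL = X̄̄ + A₃·s̄ = 2652.3700 + 1.182 × 86.8500 = 2755.0267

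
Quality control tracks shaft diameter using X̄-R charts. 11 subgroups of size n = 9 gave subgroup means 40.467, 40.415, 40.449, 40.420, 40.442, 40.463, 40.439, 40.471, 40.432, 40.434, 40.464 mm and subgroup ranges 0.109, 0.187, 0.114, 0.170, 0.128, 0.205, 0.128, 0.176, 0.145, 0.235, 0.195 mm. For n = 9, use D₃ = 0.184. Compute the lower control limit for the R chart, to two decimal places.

0.03

R̄ = (0.109 + 0.187 + 0.114 + 0.170 + 0.128 + 0.205 + 0.128 + 0.176 + 0.145 + 0.235 + 0.195) / 11 = 1.7920 / 11 = 0.1629
LCL_R = D₃·R̄ = 0.184 × 0.1629 = 0.0300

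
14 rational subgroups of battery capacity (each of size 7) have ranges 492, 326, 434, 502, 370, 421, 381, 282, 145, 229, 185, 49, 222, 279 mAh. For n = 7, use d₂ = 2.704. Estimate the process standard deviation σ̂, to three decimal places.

R̄ = (492 + 326 + 434 + 502 + 370 + 421 + 381 + 282 + 145 + 229 + 185 + 49 + 222 + 279) / 14 = 308.3571
σ̂ = R̄ / d₂ = 308.3571 / 2.704 = 114.0374

114.037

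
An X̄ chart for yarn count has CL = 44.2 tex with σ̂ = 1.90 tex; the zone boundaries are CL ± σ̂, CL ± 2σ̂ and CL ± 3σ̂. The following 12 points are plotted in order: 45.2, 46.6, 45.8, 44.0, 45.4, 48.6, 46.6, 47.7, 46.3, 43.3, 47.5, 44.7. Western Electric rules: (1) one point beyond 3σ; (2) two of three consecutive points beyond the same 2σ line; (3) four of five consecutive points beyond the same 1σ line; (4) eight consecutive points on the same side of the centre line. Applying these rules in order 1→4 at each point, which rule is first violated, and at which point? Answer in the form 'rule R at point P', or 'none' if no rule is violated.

Zone of each point (C = within 1σ̂, B = 1σ̂–2σ̂, A = 2σ̂–3σ̂, * = beyond 3σ̂; sign = side of CL): 1:+C, 2:+B, 3:+C, 4:-C, 5:+C, 6:+A, 7:+B, 8:+B, 9:+B, 10:-C, 11:+B, 12:+C
Rule 3 (four of five consecutive points beyond the same 1σ limit) is satisfied at point 9.

rule 3 at point 9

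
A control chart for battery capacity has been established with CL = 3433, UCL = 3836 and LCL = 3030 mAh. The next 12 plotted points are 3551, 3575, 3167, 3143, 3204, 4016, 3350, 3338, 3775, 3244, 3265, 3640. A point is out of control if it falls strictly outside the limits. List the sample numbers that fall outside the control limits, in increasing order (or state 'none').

Compare each point to [3030, 3836]: sample 6 = 4016 > UCL.

6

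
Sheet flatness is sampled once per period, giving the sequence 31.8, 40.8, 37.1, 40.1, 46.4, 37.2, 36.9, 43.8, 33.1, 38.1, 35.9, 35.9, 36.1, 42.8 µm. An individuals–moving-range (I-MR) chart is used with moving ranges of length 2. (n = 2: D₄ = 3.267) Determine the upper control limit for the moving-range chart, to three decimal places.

Moving ranges: 9.0, 3.7, 3.0, 6.3, 9.2, 0.3, 6.9, 10.7, 5.0, 2.2, 0.0, 0.2, 6.7; M̄R̄ = 63.2000 / 13 = 4.8615
UCL_MR = D₄·M̄R̄ = 3.267 × 4.8615 = 15.8826

15.883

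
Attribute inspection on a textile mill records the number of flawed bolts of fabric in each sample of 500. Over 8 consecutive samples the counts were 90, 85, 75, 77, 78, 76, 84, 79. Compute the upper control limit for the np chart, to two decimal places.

p̄ = Σdᵢ / (k·n) = 644 / (8 × 500) = 0.16100
UCL = np̄ + 3·√(np̄(1−p̄)) = 80.5000 + 3 × √(80.5000×0.83900) = 80.5000 + 3 × 8.2182 = 105.1547

105.15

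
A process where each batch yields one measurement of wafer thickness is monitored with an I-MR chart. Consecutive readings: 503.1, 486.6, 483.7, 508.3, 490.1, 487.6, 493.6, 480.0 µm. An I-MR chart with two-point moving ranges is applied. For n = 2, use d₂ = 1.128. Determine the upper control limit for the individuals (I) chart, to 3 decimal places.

523.654

X̄ = (503.1 + 486.6 + 483.7 + 508.3 + 490.1 + 487.6 + 493.6 + 480.0) / 8 = 491.6250
Moving ranges: 16.5, 2.9, 24.6, 18.2, 2.5, 6.0, 13.6; M̄R̄ = 84.3000 / 7 = 12.0429
UCL = X̄ + 3·M̄R̄/d₂ = 491.6250 + 3 × 12.0429 / 1.128 = 523.6539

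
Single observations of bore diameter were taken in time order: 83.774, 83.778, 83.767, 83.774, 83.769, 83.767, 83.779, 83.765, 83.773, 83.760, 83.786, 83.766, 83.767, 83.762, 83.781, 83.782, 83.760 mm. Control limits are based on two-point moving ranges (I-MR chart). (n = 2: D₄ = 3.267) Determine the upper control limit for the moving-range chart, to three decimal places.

0.035

Moving ranges: 0.004, 0.011, 0.007, 0.005, 0.002, 0.012, 0.014, 0.008, 0.013, 0.026, 0.020, 0.001, 0.005, 0.019, 0.001, 0.022; M̄R̄ = 0.1700 / 16 = 0.0106
UCL_MR = D₄·M̄R̄ = 3.267 × 0.0106 = 0.0347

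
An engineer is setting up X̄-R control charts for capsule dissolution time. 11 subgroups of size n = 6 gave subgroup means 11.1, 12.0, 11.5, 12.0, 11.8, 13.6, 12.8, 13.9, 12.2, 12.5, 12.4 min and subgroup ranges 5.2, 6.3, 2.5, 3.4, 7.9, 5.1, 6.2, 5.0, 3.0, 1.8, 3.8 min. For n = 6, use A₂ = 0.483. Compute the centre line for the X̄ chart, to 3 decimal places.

X̄̄ = (11.1 + 12.0 + 11.5 + 12.0 + 11.8 + 13.6 + 12.8 + 13.9 + 12.2 + 12.5 + 12.4) / 11 = 135.8000 / 11 = 12.3455
CL = X̄̄ = 12.3455

12.345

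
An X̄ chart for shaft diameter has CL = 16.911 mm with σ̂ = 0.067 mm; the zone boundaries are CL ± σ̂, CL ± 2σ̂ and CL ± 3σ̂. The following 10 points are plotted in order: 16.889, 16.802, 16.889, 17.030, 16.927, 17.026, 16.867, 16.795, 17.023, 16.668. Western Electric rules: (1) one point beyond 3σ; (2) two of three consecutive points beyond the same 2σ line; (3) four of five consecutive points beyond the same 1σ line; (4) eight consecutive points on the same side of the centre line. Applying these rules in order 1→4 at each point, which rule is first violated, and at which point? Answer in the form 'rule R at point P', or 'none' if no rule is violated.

Zone of each point (C = within 1σ̂, B = 1σ̂–2σ̂, A = 2σ̂–3σ̂, * = beyond 3σ̂; sign = side of CL): 1:-C, 2:-B, 3:-C, 4:+B, 5:+C, 6:+B, 7:-C, 8:-B, 9:+B, 10:-*
Rule 1 (one point beyond the 3σ limits) is satisfied at point 10.

rule 1 at point 10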